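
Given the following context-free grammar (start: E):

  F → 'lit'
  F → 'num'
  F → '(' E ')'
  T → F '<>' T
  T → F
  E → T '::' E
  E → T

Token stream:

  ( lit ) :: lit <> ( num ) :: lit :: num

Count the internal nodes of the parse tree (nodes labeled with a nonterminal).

20

[E [T [F ( [E [T [F lit]]] )]] :: [E [T [F lit] <> [T [F ( [E [T [F num]]] )]]] :: [E [T [F lit]] :: [E [T [F num]]]]]]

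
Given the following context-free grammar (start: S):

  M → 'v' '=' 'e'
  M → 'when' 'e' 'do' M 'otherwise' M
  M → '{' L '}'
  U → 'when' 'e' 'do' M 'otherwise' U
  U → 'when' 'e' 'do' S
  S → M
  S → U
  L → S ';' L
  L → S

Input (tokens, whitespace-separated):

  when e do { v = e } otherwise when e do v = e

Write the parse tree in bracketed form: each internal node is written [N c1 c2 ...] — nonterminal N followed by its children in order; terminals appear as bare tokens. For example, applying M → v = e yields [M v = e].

S
U
when e do M otherwise U
when e do { L } otherwise U
when e do { S } otherwise U
when e do { M } otherwise U
when e do { v = e } otherwise U
when e do { v = e } otherwise when e do S
when e do { v = e } otherwise when e do M
when e do { v = e } otherwise when e do v = e

[S [U when e do [M { [L [S [M v = e]]] }] otherwise [U when e do [S [M v = e]]]]]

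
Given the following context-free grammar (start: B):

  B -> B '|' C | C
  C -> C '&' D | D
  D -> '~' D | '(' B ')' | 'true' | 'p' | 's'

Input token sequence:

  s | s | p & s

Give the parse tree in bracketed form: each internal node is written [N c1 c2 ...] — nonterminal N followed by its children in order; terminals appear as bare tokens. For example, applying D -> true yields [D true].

[B [B [B [C [D s]]] | [C [D s]]] | [C [C [D p]] & [D s]]]

B
B | C
B | C | C
C | C | C
D | C | C
s | C | C
s | D | C
s | s | C
s | s | C & D
s | s | D & D
s | s | p & D
s | s | p & s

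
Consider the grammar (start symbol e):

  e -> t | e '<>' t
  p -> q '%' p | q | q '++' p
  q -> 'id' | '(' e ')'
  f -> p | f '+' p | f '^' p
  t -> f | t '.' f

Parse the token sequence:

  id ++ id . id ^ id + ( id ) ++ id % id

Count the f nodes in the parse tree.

5

[e [t [t [f [p [q id] ++ [p [q id]]]]] . [f [f [f [p [q id]]] ^ [p [q id]]] + [p [q ( [e [t [f [p [q id]]]]] )] ++ [p [q id] % [p [q id]]]]]]]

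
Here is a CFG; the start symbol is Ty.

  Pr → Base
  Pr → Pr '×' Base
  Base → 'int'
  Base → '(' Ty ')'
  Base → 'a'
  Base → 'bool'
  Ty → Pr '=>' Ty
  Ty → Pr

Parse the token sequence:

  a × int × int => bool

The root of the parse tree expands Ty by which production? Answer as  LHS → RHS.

[Ty [Pr [Pr [Pr [Base a]] × [Base int]] × [Base int]] => [Ty [Pr [Base bool]]]]

Ty → Pr '=>' Ty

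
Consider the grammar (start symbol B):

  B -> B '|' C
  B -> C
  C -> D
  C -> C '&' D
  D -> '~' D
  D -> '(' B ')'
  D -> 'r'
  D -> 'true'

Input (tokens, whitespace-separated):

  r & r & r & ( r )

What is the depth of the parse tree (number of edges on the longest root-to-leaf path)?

[B [C [C [C [C [D r]] & [D r]] & [D r]] & [D ( [B [C [D r]]] )]]]

6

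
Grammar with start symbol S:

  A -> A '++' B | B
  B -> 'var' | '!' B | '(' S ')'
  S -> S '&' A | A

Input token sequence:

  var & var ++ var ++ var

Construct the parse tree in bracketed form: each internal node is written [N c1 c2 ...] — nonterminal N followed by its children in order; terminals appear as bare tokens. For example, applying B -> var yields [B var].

S
S & A
A & A
B & A
var & A
var & A ++ B
var & A ++ B ++ B
var & B ++ B ++ B
var & var ++ B ++ B
var & var ++ var ++ B
var & var ++ var ++ var

[S [S [A [B var]]] & [A [A [A [B var]] ++ [B var]] ++ [B var]]]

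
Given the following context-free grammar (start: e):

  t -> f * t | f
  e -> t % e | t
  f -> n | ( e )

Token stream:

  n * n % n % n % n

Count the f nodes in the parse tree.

5

[e [t [f n] * [t [f n]]] % [e [t [f n]] % [e [t [f n]] % [e [t [f n]]]]]]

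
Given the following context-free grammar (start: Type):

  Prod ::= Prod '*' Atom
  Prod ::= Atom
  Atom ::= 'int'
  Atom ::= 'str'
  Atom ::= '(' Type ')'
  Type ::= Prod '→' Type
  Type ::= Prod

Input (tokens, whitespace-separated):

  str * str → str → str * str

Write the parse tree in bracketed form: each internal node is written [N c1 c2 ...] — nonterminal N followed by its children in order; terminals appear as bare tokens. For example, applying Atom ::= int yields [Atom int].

[Type [Prod [Prod [Atom str]] * [Atom str]] → [Type [Prod [Atom str]] → [Type [Prod [Prod [Atom str]] * [Atom str]]]]]

Type
Prod → Type
Prod * Atom → Type
Atom * Atom → Type
str * Atom → Type
str * str → Type
str * str → Prod → Type
str * str → Atom → Type
str * str → str → Type
str * str → str → Prod
str * str → str → Prod * Atom
str * str → str → Atom * Atom
str * str → str → str * Atom
str * str → str → str * str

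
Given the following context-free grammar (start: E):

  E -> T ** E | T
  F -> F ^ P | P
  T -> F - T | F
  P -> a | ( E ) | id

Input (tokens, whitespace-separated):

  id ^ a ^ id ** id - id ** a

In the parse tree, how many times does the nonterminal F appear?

6

[E [T [F [F [F [P id]] ^ [P a]] ^ [P id]]] ** [E [T [F [P id]] - [T [F [P id]]]] ** [E [T [F [P a]]]]]]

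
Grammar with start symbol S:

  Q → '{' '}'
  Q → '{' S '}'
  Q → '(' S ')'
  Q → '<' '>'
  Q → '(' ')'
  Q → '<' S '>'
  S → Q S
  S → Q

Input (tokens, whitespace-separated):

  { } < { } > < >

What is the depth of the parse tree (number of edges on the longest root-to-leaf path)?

5

[S [Q { }] [S [Q < [S [Q { }]] >] [S [Q < >]]]]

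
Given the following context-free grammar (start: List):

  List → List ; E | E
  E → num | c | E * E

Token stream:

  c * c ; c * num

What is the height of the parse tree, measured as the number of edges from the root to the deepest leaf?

4

[List [List [E [E c] * [E c]]] ; [E [E c] * [E num]]]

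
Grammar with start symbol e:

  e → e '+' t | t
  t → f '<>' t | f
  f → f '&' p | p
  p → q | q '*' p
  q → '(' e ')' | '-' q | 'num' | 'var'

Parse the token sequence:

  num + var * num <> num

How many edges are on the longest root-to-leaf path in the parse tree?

6

[e [e [t [f [p [q num]]]]] + [t [f [p [q var] * [p [q num]]]] <> [t [f [p [q num]]]]]]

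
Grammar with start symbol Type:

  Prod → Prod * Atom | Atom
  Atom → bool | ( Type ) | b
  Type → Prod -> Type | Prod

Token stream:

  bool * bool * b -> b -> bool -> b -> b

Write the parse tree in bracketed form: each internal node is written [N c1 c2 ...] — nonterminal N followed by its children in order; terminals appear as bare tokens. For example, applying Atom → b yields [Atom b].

[Type [Prod [Prod [Prod [Atom bool]] * [Atom bool]] * [Atom b]] -> [Type [Prod [Atom b]] -> [Type [Prod [Atom bool]] -> [Type [Prod [Atom b]] -> [Type [Prod [Atom b]]]]]]]

Type
Prod -> Type
Prod * Atom -> Type
Prod * Atom * Atom -> Type
Atom * Atom * Atom -> Type
bool * Atom * Atom -> Type
bool * bool * Atom -> Type
bool * bool * b -> Type
bool * bool * b -> Prod -> Type
bool * bool * b -> Atom -> Type
bool * bool * b -> b -> Type
bool * bool * b -> b -> Prod -> Type
bool * bool * b -> b -> Atom -> Type
bool * bool * b -> b -> bool -> Type
bool * bool * b -> b -> bool -> Prod -> Type
bool * bool * b -> b -> bool -> Atom -> Type
bool * bool * b -> b -> bool -> b -> Type
bool * bool * b -> b -> bool -> b -> Prod
bool * bool * b -> b -> bool -> b -> Atom
bool * bool * b -> b -> bool -> b -> b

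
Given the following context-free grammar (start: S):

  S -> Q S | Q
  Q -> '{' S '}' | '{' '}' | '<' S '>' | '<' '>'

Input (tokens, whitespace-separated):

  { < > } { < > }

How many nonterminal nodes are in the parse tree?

[S [Q { [S [Q < >]] }] [S [Q { [S [Q < >]] }]]]

8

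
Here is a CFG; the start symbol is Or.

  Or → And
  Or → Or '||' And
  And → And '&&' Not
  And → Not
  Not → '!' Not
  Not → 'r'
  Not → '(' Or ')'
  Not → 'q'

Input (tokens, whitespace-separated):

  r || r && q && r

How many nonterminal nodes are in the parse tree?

10

[Or [Or [And [Not r]]] || [And [And [And [Not r]] && [Not q]] && [Not r]]]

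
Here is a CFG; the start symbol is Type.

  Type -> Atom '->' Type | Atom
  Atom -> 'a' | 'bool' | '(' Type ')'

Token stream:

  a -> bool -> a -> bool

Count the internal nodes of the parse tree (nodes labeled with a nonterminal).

8

[Type [Atom a] -> [Type [Atom bool] -> [Type [Atom a] -> [Type [Atom bool]]]]]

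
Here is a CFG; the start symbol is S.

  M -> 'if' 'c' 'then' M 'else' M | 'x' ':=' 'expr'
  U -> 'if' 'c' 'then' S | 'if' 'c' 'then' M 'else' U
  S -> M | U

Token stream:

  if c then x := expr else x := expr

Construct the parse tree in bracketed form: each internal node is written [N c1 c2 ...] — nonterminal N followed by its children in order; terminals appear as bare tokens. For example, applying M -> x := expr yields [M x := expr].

S
M
if c then M else M
if c then x := expr else M
if c then x := expr else x := expr

[S [M if c then [M x := expr] else [M x := expr]]]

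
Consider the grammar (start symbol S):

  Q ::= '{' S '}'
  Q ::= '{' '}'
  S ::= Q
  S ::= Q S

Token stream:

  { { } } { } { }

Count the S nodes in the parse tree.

[S [Q { [S [Q { }]] }] [S [Q { }] [S [Q { }]]]]

4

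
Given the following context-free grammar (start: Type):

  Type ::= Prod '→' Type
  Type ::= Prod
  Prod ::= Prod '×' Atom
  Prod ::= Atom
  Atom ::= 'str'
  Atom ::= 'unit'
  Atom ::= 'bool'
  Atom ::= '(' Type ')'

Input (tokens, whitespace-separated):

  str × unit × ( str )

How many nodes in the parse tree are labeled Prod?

[Type [Prod [Prod [Prod [Atom str]] × [Atom unit]] × [Atom ( [Type [Prod [Atom str]]] )]]]

4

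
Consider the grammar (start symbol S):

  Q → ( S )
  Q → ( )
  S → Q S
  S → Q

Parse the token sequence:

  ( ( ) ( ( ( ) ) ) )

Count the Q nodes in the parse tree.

5

[S [Q ( [S [Q ( )] [S [Q ( [S [Q ( [S [Q ( )]] )]] )]]] )]]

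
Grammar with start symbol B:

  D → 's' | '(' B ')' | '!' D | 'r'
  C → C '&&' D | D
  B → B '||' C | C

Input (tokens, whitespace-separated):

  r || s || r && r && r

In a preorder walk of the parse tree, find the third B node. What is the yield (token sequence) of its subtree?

r

[B [B [B [C [D r]]] || [C [D s]]] || [C [C [C [D r]] && [D r]] && [D r]]]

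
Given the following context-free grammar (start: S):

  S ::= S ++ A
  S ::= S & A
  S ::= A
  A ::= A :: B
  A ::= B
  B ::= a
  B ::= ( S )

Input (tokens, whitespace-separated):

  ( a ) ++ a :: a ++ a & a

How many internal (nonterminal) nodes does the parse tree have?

17

[S [S [S [S [A [B ( [S [A [B a]]] )]]] ++ [A [A [B a]] :: [B a]]] ++ [A [B a]]] & [A [B a]]]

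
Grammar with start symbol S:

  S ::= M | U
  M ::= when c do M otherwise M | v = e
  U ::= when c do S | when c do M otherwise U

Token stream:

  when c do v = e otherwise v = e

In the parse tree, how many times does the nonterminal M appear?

3

[S [M when c do [M v = e] otherwise [M v = e]]]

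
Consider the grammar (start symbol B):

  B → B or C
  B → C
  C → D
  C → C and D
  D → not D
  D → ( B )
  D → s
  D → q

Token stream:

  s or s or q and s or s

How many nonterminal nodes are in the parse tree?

14

[B [B [B [B [C [D s]]] or [C [D s]]] or [C [C [D q]] and [D s]]] or [C [D s]]]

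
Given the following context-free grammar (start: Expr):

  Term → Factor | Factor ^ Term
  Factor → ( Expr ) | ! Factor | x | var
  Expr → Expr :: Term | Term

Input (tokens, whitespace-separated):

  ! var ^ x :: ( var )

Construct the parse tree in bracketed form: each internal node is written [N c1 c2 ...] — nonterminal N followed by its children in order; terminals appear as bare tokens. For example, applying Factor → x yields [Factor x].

Expr
Expr :: Term
Term :: Term
Factor ^ Term :: Term
! Factor ^ Term :: Term
! var ^ Term :: Term
! var ^ Factor :: Term
! var ^ x :: Term
! var ^ x :: Factor
! var ^ x :: ( Expr )
! var ^ x :: ( Term )
! var ^ x :: ( Factor )
! var ^ x :: ( var )

[Expr [Expr [Term [Factor ! [Factor var]] ^ [Term [Factor x]]]] :: [Term [Factor ( [Expr [Term [Factor var]]] )]]]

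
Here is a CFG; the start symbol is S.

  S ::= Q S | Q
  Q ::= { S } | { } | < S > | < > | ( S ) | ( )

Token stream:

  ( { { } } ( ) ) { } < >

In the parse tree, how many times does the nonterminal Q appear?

6

[S [Q ( [S [Q { [S [Q { }]] }] [S [Q ( )]]] )] [S [Q { }] [S [Q < >]]]]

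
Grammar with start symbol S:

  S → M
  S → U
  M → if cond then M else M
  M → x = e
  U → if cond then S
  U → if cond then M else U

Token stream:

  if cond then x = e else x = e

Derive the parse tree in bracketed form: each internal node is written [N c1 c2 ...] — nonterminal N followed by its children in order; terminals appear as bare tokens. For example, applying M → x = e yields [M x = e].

[S [M if cond then [M x = e] else [M x = e]]]

S
M
if cond then M else M
if cond then x = e else M
if cond then x = e else x = e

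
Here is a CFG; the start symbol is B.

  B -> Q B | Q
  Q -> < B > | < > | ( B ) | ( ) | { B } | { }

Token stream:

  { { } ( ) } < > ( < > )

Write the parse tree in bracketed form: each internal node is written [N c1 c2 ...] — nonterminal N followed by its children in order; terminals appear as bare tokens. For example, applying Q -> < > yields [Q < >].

B
Q B
{ B } B
{ Q B } B
{ { } B } B
{ { } Q } B
{ { } ( ) } B
{ { } ( ) } Q B
{ { } ( ) } < > B
{ { } ( ) } < > Q
{ { } ( ) } < > ( B )
{ { } ( ) } < > ( Q )
{ { } ( ) } < > ( < > )

[B [Q { [B [Q { }] [B [Q ( )]]] }] [B [Q < >] [B [Q ( [B [Q < >]] )]]]]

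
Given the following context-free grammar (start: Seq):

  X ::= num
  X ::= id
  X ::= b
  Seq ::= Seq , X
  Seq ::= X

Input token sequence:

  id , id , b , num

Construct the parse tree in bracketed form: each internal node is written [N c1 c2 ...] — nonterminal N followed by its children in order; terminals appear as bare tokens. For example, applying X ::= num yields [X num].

Seq
Seq , X
Seq , X , X
Seq , X , X , X
X , X , X , X
id , X , X , X
id , id , X , X
id , id , b , X
id , id , b , num

[Seq [Seq [Seq [Seq [X id]] , [X id]] , [X b]] , [X num]]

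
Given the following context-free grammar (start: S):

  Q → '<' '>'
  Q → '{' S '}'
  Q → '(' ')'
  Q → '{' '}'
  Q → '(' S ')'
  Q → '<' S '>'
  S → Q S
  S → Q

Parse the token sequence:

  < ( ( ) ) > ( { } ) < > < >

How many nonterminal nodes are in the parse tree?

14

[S [Q < [S [Q ( [S [Q ( )]] )]] >] [S [Q ( [S [Q { }]] )] [S [Q < >] [S [Q < >]]]]]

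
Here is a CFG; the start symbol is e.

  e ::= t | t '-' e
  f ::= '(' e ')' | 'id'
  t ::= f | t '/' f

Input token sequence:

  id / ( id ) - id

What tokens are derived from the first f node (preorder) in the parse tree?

[e [t [t [f id]] / [f ( [e [t [f id]]] )]] - [e [t [f id]]]]

id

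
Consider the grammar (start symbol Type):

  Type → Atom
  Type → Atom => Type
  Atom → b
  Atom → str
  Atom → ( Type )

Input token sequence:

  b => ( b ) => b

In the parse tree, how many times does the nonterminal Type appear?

[Type [Atom b] => [Type [Atom ( [Type [Atom b]] )] => [Type [Atom b]]]]

4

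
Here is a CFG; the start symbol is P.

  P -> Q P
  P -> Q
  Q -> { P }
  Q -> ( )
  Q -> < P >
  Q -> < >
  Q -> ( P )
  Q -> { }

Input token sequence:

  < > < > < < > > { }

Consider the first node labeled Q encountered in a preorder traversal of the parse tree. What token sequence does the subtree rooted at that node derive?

[P [Q < >] [P [Q < >] [P [Q < [P [Q < >]] >] [P [Q { }]]]]]

< >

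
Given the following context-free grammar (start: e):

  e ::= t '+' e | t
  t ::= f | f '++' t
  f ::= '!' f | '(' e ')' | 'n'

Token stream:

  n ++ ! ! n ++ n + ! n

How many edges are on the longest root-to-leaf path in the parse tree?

[e [t [f n] ++ [t [f ! [f ! [f n]]] ++ [t [f n]]]] + [e [t [f ! [f n]]]]]

6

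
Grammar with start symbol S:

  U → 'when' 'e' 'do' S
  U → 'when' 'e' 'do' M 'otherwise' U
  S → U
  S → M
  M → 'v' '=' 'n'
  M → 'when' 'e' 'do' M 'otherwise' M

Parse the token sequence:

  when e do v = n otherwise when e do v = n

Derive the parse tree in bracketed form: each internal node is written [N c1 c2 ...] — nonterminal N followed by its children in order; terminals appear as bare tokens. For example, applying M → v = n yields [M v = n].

[S [U when e do [M v = n] otherwise [U when e do [S [M v = n]]]]]

S
U
when e do M otherwise U
when e do v = n otherwise U
when e do v = n otherwise when e do S
when e do v = n otherwise when e do M
when e do v = n otherwise when e do v = n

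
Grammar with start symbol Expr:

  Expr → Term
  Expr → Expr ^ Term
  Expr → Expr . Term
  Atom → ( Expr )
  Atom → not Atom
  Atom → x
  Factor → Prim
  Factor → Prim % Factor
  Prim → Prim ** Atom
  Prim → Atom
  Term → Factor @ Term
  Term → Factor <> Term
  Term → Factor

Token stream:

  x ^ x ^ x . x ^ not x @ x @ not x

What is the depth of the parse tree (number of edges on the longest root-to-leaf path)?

[Expr [Expr [Expr [Expr [Expr [Term [Factor [Prim [Atom x]]]]] ^ [Term [Factor [Prim [Atom x]]]]] ^ [Term [Factor [Prim [Atom x]]]]] . [Term [Factor [Prim [Atom x]]]]] ^ [Term [Factor [Prim [Atom not [Atom x]]]] @ [Term [Factor [Prim [Atom x]]] @ [Term [Factor [Prim [Atom not [Atom x]]]]]]]]

9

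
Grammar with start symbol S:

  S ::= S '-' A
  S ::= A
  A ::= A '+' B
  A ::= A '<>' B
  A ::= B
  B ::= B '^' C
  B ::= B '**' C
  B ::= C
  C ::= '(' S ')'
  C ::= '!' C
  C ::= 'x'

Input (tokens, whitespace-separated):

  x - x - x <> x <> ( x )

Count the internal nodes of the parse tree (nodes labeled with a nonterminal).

[S [S [S [A [B [C x]]]] - [A [B [C x]]]] - [A [A [A [B [C x]]] <> [B [C x]]] <> [B [C ( [S [A [B [C x]]]] )]]]]

22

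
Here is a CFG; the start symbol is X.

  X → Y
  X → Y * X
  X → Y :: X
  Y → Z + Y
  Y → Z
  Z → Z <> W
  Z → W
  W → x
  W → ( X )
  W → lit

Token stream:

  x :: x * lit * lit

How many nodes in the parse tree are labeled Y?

[X [Y [Z [W x]]] :: [X [Y [Z [W x]]] * [X [Y [Z [W lit]]] * [X [Y [Z [W lit]]]]]]]

4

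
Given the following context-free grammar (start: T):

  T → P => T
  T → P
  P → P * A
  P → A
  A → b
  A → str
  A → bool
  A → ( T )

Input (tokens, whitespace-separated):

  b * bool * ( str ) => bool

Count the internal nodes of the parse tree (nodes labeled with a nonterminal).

[T [P [P [P [A b]] * [A bool]] * [A ( [T [P [A str]]] )]] => [T [P [A bool]]]]

13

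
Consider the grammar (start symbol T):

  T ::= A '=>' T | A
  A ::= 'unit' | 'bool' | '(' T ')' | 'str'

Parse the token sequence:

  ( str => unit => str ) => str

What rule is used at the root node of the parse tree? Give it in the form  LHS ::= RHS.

T ::= A '=>' T

[T [A ( [T [A str] => [T [A unit] => [T [A str]]]] )] => [T [A str]]]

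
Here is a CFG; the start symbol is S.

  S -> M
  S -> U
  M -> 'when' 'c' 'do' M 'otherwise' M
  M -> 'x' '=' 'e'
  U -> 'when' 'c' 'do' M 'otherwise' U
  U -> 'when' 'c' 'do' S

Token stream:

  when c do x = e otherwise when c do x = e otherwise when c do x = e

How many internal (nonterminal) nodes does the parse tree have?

8

[S [U when c do [M x = e] otherwise [U when c do [M x = e] otherwise [U when c do [S [M x = e]]]]]]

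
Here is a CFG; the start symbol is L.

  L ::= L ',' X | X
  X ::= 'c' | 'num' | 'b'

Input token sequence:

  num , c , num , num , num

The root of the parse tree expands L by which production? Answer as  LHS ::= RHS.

[L [L [L [L [L [X num]] , [X c]] , [X num]] , [X num]] , [X num]]

L ::= L ',' X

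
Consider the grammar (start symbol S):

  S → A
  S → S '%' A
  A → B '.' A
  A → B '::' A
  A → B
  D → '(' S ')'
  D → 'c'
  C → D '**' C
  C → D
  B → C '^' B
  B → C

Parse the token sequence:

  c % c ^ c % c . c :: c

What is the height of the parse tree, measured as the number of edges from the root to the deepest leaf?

[S [S [S [A [B [C [D c]]]]] % [A [B [C [D c]] ^ [B [C [D c]]]]]] % [A [B [C [D c]]] . [A [B [C [D c]]] :: [A [B [C [D c]]]]]]]

7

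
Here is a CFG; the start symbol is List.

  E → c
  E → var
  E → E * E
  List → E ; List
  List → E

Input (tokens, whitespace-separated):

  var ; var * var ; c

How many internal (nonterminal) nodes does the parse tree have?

8

[List [E var] ; [List [E [E var] * [E var]] ; [List [E c]]]]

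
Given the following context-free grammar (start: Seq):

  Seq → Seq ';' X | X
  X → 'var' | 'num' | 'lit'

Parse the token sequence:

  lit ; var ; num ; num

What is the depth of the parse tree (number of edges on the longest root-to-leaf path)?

[Seq [Seq [Seq [Seq [X lit]] ; [X var]] ; [X num]] ; [X num]]

5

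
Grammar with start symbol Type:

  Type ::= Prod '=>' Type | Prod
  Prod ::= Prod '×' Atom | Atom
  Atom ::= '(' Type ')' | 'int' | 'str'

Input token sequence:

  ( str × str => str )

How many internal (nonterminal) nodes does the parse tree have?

11

[Type [Prod [Atom ( [Type [Prod [Prod [Atom str]] × [Atom str]] => [Type [Prod [Atom str]]]] )]]]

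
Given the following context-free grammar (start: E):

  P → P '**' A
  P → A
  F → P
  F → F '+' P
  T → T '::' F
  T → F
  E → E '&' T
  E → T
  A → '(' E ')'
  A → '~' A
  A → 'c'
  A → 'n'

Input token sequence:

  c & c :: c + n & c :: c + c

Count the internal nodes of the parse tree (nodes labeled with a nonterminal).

[E [E [E [T [F [P [A c]]]]] & [T [T [F [P [A c]]]] :: [F [F [P [A c]]] + [P [A n]]]]] & [T [T [F [P [A c]]]] :: [F [F [P [A c]]] + [P [A c]]]]]

29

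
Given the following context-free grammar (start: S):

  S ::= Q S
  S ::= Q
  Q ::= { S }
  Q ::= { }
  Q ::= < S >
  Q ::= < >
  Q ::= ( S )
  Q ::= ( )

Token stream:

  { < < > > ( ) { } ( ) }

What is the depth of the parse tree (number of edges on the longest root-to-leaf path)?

[S [Q { [S [Q < [S [Q < >]] >] [S [Q ( )] [S [Q { }] [S [Q ( )]]]]] }]]

7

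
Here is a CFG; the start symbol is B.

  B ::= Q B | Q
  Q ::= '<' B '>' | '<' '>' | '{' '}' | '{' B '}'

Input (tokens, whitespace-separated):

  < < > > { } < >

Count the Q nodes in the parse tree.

[B [Q < [B [Q < >]] >] [B [Q { }] [B [Q < >]]]]

4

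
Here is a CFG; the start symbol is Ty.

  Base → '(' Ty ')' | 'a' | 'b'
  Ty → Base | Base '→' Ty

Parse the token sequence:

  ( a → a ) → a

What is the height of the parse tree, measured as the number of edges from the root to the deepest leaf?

[Ty [Base ( [Ty [Base a] → [Ty [Base a]]] )] → [Ty [Base a]]]

5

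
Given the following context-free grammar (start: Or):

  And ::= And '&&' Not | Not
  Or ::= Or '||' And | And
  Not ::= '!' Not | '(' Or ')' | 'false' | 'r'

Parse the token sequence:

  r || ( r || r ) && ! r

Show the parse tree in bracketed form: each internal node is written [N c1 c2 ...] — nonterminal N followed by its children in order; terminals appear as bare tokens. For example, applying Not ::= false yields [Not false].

Or
Or || And
And || And
Not || And
r || And
r || And && Not
r || Not && Not
r || ( Or ) && Not
r || ( Or || And ) && Not
r || ( And || And ) && Not
r || ( Not || And ) && Not
r || ( r || And ) && Not
r || ( r || Not ) && Not
r || ( r || r ) && Not
r || ( r || r ) && ! Not
r || ( r || r ) && ! r

[Or [Or [And [Not r]]] || [And [And [Not ( [Or [Or [And [Not r]]] || [And [Not r]]] )]] && [Not ! [Not r]]]]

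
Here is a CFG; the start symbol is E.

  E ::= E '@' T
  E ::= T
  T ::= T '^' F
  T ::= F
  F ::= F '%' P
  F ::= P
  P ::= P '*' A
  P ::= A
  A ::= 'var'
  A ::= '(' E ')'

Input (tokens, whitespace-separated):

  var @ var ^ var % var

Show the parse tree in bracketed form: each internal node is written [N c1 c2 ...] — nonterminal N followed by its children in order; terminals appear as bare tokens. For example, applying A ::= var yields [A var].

E
E @ T
T @ T
F @ T
P @ T
A @ T
var @ T
var @ T ^ F
var @ F ^ F
var @ P ^ F
var @ A ^ F
var @ var ^ F
var @ var ^ F % P
var @ var ^ P % P
var @ var ^ A % P
var @ var ^ var % P
var @ var ^ var % A
var @ var ^ var % var

[E [E [T [F [P [A var]]]]] @ [T [T [F [P [A var]]]] ^ [F [F [P [A var]]] % [P [A var]]]]]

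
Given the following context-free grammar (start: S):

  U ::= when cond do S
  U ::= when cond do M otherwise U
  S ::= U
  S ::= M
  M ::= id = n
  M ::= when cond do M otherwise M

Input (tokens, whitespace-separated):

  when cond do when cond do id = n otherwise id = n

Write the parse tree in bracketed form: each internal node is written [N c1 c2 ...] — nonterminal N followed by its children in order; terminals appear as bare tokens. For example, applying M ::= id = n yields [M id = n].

S
U
when cond do S
when cond do M
when cond do when cond do M otherwise M
when cond do when cond do id = n otherwise M
when cond do when cond do id = n otherwise id = n

[S [U when cond do [S [M when cond do [M id = n] otherwise [M id = n]]]]]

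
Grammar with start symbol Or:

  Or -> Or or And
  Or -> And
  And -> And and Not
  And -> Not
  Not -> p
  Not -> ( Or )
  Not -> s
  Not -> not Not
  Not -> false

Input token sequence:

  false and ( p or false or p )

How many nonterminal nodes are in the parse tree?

[Or [And [And [Not false]] and [Not ( [Or [Or [Or [And [Not p]]] or [And [Not false]]] or [And [Not p]]] )]]]

14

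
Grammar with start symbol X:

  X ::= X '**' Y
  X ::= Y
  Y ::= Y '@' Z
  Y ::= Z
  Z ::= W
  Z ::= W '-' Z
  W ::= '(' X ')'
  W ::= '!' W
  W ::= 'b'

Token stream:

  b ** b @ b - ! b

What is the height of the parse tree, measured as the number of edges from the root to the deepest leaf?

[X [X [Y [Z [W b]]]] ** [Y [Y [Z [W b]]] @ [Z [W b] - [Z [W ! [W b]]]]]]

6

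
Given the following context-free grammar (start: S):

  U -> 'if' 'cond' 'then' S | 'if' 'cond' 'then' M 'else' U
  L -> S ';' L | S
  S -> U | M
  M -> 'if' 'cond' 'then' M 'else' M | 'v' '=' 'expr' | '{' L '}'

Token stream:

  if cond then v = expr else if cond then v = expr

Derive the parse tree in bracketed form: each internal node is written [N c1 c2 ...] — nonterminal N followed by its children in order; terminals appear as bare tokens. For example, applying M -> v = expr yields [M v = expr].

[S [U if cond then [M v = expr] else [U if cond then [S [M v = expr]]]]]

S
U
if cond then M else U
if cond then v = expr else U
if cond then v = expr else if cond then S
if cond then v = expr else if cond then M
if cond then v = expr else if cond then v = expr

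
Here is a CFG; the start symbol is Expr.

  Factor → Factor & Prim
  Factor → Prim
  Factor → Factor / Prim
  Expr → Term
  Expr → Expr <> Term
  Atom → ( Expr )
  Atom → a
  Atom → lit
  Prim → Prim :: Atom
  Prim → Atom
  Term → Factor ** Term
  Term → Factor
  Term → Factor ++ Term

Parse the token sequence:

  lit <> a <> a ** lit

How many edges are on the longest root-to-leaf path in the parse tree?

7

[Expr [Expr [Expr [Term [Factor [Prim [Atom lit]]]]] <> [Term [Factor [Prim [Atom a]]]]] <> [Term [Factor [Prim [Atom a]]] ** [Term [Factor [Prim [Atom lit]]]]]]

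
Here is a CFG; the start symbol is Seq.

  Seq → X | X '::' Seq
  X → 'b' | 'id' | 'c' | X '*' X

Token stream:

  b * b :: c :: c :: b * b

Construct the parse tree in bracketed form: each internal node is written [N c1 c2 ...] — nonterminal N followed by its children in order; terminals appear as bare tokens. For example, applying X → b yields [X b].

Seq
X :: Seq
X * X :: Seq
b * X :: Seq
b * b :: Seq
b * b :: X :: Seq
b * b :: c :: Seq
b * b :: c :: X :: Seq
b * b :: c :: c :: Seq
b * b :: c :: c :: X
b * b :: c :: c :: X * X
b * b :: c :: c :: b * X
b * b :: c :: c :: b * b

[Seq [X [X b] * [X b]] :: [Seq [X c] :: [Seq [X c] :: [Seq [X [X b] * [X b]]]]]]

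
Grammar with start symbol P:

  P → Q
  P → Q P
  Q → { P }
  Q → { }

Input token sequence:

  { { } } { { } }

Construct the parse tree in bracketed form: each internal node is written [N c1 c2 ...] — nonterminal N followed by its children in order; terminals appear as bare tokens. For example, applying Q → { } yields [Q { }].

[P [Q { [P [Q { }]] }] [P [Q { [P [Q { }]] }]]]

P
Q P
{ P } P
{ Q } P
{ { } } P
{ { } } Q
{ { } } { P }
{ { } } { Q }
{ { } } { { } }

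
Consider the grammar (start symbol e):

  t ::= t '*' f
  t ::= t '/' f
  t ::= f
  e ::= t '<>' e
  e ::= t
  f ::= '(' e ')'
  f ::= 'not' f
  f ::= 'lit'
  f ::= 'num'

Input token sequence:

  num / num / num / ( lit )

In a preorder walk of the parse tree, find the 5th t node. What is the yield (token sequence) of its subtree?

lit

[e [t [t [t [t [f num]] / [f num]] / [f num]] / [f ( [e [t [f lit]]] )]]]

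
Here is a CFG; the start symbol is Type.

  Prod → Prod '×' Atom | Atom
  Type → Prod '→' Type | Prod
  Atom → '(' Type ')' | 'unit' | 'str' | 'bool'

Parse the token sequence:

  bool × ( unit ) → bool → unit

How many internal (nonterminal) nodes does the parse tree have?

[Type [Prod [Prod [Atom bool]] × [Atom ( [Type [Prod [Atom unit]]] )]] → [Type [Prod [Atom bool]] → [Type [Prod [Atom unit]]]]]

14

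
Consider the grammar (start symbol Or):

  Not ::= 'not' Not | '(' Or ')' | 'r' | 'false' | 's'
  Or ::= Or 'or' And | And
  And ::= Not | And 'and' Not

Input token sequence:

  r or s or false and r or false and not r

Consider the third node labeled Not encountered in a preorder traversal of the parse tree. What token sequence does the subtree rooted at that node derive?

[Or [Or [Or [Or [And [Not r]]] or [And [Not s]]] or [And [And [Not false]] and [Not r]]] or [And [And [Not false]] and [Not not [Not r]]]]

false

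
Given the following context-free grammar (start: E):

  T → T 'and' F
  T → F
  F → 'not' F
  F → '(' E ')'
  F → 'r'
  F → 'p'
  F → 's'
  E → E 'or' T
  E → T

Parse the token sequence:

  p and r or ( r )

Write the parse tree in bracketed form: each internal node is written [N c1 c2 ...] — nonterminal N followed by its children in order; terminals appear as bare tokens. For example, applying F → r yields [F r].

[E [E [T [T [F p]] and [F r]]] or [T [F ( [E [T [F r]]] )]]]

E
E or T
T or T
T and F or T
F and F or T
p and F or T
p and r or T
p and r or F
p and r or ( E )
p and r or ( T )
p and r or ( F )
p and r or ( r )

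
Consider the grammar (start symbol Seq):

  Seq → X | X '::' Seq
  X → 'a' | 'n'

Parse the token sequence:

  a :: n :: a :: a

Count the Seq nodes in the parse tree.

4

[Seq [X a] :: [Seq [X n] :: [Seq [X a] :: [Seq [X a]]]]]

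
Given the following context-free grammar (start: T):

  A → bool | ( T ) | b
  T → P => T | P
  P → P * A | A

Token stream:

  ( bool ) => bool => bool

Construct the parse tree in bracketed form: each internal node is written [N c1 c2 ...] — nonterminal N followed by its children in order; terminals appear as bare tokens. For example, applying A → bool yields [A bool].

T
P => T
A => T
( T ) => T
( P ) => T
( A ) => T
( bool ) => T
( bool ) => P => T
( bool ) => A => T
( bool ) => bool => T
( bool ) => bool => P
( bool ) => bool => A
( bool ) => bool => bool

[T [P [A ( [T [P [A bool]]] )]] => [T [P [A bool]] => [T [P [A bool]]]]]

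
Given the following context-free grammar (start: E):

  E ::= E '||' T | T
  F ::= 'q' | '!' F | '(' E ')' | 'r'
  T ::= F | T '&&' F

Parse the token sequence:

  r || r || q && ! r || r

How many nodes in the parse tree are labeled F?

6

[E [E [E [E [T [F r]]] || [T [F r]]] || [T [T [F q]] && [F ! [F r]]]] || [T [F r]]]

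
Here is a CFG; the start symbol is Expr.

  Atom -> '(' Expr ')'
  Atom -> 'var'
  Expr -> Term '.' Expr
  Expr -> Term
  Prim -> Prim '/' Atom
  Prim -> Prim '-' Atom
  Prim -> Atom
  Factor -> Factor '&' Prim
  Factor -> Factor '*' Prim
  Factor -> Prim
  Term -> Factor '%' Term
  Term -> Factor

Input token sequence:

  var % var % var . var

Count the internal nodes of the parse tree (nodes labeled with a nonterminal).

[Expr [Term [Factor [Prim [Atom var]]] % [Term [Factor [Prim [Atom var]]] % [Term [Factor [Prim [Atom var]]]]]] . [Expr [Term [Factor [Prim [Atom var]]]]]]

18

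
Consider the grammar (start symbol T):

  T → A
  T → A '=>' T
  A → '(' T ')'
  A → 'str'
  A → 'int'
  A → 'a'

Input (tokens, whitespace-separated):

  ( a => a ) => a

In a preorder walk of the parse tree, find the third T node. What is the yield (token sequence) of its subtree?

[T [A ( [T [A a] => [T [A a]]] )] => [T [A a]]]

a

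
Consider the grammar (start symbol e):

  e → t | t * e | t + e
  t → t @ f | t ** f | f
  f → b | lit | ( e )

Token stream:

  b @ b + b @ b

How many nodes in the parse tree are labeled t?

[e [t [t [f b]] @ [f b]] + [e [t [t [f b]] @ [f b]]]]

4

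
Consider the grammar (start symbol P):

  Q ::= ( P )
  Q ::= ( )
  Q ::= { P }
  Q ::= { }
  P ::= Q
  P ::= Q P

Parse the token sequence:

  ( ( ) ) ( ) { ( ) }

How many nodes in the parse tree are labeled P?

5

[P [Q ( [P [Q ( )]] )] [P [Q ( )] [P [Q { [P [Q ( )]] }]]]]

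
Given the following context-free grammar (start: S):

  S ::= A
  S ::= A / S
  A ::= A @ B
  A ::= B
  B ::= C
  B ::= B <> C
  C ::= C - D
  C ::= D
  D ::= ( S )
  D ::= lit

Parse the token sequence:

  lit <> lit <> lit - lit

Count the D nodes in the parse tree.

[S [A [B [B [B [C [D lit]]] <> [C [D lit]]] <> [C [C [D lit]] - [D lit]]]]]

4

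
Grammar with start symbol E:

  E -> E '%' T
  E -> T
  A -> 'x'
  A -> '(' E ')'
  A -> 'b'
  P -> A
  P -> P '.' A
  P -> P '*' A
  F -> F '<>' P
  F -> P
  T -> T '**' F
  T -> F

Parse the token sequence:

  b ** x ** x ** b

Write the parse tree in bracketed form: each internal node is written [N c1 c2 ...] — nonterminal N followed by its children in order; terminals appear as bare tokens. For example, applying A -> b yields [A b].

E
T
T ** F
T ** F ** F
T ** F ** F ** F
F ** F ** F ** F
P ** F ** F ** F
A ** F ** F ** F
b ** F ** F ** F
b ** P ** F ** F
b ** A ** F ** F
b ** x ** F ** F
b ** x ** P ** F
b ** x ** A ** F
b ** x ** x ** F
b ** x ** x ** P
b ** x ** x ** A
b ** x ** x ** b

[E [T [T [T [T [F [P [A b]]]] ** [F [P [A x]]]] ** [F [P [A x]]]] ** [F [P [A b]]]]]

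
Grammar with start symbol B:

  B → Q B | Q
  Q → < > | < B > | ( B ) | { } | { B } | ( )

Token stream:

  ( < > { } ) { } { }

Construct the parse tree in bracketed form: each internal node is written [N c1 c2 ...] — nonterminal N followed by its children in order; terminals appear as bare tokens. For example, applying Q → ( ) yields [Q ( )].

B
Q B
( B ) B
( Q B ) B
( < > B ) B
( < > Q ) B
( < > { } ) B
( < > { } ) Q B
( < > { } ) { } B
( < > { } ) { } Q
( < > { } ) { } { }

[B [Q ( [B [Q < >] [B [Q { }]]] )] [B [Q { }] [B [Q { }]]]]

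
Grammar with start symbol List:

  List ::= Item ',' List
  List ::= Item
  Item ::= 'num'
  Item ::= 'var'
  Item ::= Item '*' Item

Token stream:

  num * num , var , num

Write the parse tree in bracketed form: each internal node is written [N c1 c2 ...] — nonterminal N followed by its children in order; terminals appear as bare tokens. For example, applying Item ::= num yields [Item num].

List
Item , List
Item * Item , List
num * Item , List
num * num , List
num * num , Item , List
num * num , var , List
num * num , var , Item
num * num , var , num

[List [Item [Item num] * [Item num]] , [List [Item var] , [List [Item num]]]]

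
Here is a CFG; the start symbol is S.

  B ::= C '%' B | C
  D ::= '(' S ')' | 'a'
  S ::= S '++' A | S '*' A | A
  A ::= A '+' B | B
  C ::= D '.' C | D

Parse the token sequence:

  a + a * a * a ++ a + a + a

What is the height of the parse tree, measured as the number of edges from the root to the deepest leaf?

9

[S [S [S [S [A [A [B [C [D a]]]] + [B [C [D a]]]]] * [A [B [C [D a]]]]] * [A [B [C [D a]]]]] ++ [A [A [A [B [C [D a]]]] + [B [C [D a]]]] + [B [C [D a]]]]]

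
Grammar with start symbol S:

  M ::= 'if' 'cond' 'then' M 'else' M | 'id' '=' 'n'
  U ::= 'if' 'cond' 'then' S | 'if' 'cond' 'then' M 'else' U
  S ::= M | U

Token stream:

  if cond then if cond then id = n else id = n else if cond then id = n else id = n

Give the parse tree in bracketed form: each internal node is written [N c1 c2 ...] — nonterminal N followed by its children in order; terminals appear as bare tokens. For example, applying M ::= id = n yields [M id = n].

S
M
if cond then M else M
if cond then if cond then M else M else M
if cond then if cond then id = n else M else M
if cond then if cond then id = n else id = n else M
if cond then if cond then id = n else id = n else if cond then M else M
if cond then if cond then id = n else id = n else if cond then id = n else M
if cond then if cond then id = n else id = n else if cond then id = n else id = n

[S [M if cond then [M if cond then [M id = n] else [M id = n]] else [M if cond then [M id = n] else [M id = n]]]]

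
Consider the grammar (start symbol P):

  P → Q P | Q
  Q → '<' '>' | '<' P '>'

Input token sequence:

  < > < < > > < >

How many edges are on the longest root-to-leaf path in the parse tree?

[P [Q < >] [P [Q < [P [Q < >]] >] [P [Q < >]]]]

5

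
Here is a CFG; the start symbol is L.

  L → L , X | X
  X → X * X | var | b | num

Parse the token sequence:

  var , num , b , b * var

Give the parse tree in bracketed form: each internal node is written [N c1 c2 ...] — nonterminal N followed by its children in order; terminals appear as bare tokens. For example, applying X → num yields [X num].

[L [L [L [L [X var]] , [X num]] , [X b]] , [X [X b] * [X var]]]

L
L , X
L , X , X
L , X , X , X
X , X , X , X
var , X , X , X
var , num , X , X
var , num , b , X
var , num , b , X * X
var , num , b , b * X
var , num , b , b * var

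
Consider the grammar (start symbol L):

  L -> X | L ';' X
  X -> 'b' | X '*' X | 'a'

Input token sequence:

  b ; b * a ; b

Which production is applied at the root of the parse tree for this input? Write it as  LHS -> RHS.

[L [L [L [X b]] ; [X [X b] * [X a]]] ; [X b]]

L -> L ';' X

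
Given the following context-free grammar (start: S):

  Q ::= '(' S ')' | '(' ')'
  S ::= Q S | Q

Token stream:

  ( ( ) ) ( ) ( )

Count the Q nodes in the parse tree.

[S [Q ( [S [Q ( )]] )] [S [Q ( )] [S [Q ( )]]]]

4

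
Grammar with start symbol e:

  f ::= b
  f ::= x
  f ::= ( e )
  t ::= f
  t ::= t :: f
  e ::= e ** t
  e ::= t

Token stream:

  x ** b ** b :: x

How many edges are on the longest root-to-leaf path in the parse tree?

5

[e [e [e [t [f x]]] ** [t [f b]]] ** [t [t [f b]] :: [f x]]]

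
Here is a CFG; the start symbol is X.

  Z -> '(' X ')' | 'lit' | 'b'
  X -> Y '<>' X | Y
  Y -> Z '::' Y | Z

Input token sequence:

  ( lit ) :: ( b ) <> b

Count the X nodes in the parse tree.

4

[X [Y [Z ( [X [Y [Z lit]]] )] :: [Y [Z ( [X [Y [Z b]]] )]]] <> [X [Y [Z b]]]]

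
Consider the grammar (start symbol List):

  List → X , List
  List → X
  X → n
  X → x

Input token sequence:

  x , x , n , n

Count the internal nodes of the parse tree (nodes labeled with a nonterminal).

[List [X x] , [List [X x] , [List [X n] , [List [X n]]]]]

8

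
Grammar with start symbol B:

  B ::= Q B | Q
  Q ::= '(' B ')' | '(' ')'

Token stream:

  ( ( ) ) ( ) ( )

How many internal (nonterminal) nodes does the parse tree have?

8

[B [Q ( [B [Q ( )]] )] [B [Q ( )] [B [Q ( )]]]]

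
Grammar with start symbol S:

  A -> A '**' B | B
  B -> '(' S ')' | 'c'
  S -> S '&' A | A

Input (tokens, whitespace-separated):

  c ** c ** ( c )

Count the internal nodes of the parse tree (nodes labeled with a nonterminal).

10

[S [A [A [A [B c]] ** [B c]] ** [B ( [S [A [B c]]] )]]]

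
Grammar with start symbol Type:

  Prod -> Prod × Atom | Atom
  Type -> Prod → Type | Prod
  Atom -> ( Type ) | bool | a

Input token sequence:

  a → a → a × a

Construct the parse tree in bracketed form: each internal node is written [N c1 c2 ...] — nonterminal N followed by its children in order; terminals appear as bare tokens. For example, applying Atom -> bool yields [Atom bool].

Type
Prod → Type
Atom → Type
a → Type
a → Prod → Type
a → Atom → Type
a → a → Type
a → a → Prod
a → a → Prod × Atom
a → a → Atom × Atom
a → a → a × Atom
a → a → a × a

[Type [Prod [Atom a]] → [Type [Prod [Atom a]] → [Type [Prod [Prod [Atom a]] × [Atom a]]]]]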